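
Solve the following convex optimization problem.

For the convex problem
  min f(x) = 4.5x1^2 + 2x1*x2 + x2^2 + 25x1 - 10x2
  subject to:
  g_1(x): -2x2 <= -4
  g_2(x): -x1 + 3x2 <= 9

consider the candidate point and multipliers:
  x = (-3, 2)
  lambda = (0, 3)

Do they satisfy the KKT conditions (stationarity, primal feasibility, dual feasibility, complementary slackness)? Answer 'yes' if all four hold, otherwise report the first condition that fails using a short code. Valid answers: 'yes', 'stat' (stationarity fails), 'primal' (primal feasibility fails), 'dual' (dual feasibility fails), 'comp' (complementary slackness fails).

Gradient of f: grad f(x) = Q x + c = (2, -12)
Constraint values g_i(x) = a_i^T x - b_i:
  g_1((-3, 2)) = 0
  g_2((-3, 2)) = 0
Stationarity residual: grad f(x) + sum_i lambda_i a_i = (-1, -3)
  -> stationarity FAILS
Primal feasibility (all g_i <= 0): OK
Dual feasibility (all lambda_i >= 0): OK
Complementary slackness (lambda_i * g_i(x) = 0 for all i): OK

Verdict: the first failing condition is stationarity -> stat.

stat


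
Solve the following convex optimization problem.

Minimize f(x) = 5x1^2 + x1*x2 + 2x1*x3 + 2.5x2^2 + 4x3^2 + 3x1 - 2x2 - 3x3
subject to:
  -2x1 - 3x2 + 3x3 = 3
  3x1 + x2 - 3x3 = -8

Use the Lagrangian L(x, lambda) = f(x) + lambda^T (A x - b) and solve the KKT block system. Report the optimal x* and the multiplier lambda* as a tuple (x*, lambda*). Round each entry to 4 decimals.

Form the Lagrangian:
  L(x, lambda) = (1/2) x^T Q x + c^T x + lambda^T (A x - b)
Stationarity (grad_x L = 0): Q x + c + A^T lambda = 0.
Primal feasibility: A x = b.

This gives the KKT block system:
  [ Q   A^T ] [ x     ]   [-c ]
  [ A    0  ] [ lambda ] = [ b ]

Solving the linear system:
  x*      = (-1.6873, 1.6563, 1.5315)
  lambda* = (3.2767, 5.2358)
  f(x*)   = 9.5435

x* = (-1.6873, 1.6563, 1.5315), lambda* = (3.2767, 5.2358)


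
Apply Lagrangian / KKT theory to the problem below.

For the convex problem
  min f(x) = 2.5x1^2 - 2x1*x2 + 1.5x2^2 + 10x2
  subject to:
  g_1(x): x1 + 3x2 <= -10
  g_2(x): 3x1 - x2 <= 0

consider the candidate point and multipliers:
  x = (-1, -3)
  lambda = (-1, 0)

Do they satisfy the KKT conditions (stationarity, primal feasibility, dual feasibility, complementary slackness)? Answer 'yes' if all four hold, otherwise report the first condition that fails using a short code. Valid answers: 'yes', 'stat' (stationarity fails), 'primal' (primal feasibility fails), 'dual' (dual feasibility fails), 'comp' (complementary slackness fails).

Gradient of f: grad f(x) = Q x + c = (1, 3)
Constraint values g_i(x) = a_i^T x - b_i:
  g_1((-1, -3)) = 0
  g_2((-1, -3)) = 0
Stationarity residual: grad f(x) + sum_i lambda_i a_i = (0, 0)
  -> stationarity OK
Primal feasibility (all g_i <= 0): OK
Dual feasibility (all lambda_i >= 0): FAILS
Complementary slackness (lambda_i * g_i(x) = 0 for all i): OK

Verdict: the first failing condition is dual_feasibility -> dual.

dual


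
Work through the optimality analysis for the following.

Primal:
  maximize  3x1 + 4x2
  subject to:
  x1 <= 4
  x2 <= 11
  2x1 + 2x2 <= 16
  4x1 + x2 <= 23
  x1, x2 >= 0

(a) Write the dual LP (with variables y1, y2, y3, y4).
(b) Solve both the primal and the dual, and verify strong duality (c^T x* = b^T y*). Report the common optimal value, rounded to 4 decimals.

The standard primal-dual pair for 'max c^T x s.t. A x <= b, x >= 0' is:
  Dual:  min b^T y  s.t.  A^T y >= c,  y >= 0.

So the dual LP is:
  minimize  4y1 + 11y2 + 16y3 + 23y4
  subject to:
    y1 + 2y3 + 4y4 >= 3
    y2 + 2y3 + y4 >= 4
    y1, y2, y3, y4 >= 0

Solving the primal: x* = (0, 8).
  primal value c^T x* = 32.
Solving the dual: y* = (0, 0, 2, 0).
  dual value b^T y* = 32.
Strong duality: c^T x* = b^T y*. Confirmed.

32


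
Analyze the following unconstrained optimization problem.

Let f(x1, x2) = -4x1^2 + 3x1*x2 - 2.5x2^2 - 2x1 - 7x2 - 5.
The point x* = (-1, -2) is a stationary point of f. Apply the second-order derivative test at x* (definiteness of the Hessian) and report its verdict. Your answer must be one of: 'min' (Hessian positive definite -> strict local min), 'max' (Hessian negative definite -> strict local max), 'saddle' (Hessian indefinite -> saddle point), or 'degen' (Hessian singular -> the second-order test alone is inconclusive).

Compute the Hessian H = grad^2 f:
  H = [[-8, 3], [3, -5]]
Verify stationarity: grad f(x*) = H x* + g = (0, 0).
Eigenvalues of H: -9.8541, -3.1459.
Both eigenvalues < 0, so H is negative definite -> x* is a strict local max.

max


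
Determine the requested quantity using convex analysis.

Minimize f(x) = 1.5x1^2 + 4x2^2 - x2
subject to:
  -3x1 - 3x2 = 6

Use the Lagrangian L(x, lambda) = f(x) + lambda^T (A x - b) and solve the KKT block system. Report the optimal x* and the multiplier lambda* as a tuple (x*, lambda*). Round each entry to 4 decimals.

Form the Lagrangian:
  L(x, lambda) = (1/2) x^T Q x + c^T x + lambda^T (A x - b)
Stationarity (grad_x L = 0): Q x + c + A^T lambda = 0.
Primal feasibility: A x = b.

This gives the KKT block system:
  [ Q   A^T ] [ x     ]   [-c ]
  [ A    0  ] [ lambda ] = [ b ]

Solving the linear system:
  x*      = (-1.5455, -0.4545)
  lambda* = (-1.5455)
  f(x*)   = 4.8636

x* = (-1.5455, -0.4545), lambda* = (-1.5455)


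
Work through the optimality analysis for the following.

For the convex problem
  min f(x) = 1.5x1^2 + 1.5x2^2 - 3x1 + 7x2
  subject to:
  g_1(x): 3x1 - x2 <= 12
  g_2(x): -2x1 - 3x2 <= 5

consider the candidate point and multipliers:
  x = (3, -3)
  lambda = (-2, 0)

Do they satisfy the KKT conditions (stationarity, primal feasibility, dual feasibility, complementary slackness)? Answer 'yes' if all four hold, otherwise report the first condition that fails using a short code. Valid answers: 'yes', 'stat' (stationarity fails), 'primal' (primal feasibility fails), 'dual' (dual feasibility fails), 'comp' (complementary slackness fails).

Gradient of f: grad f(x) = Q x + c = (6, -2)
Constraint values g_i(x) = a_i^T x - b_i:
  g_1((3, -3)) = 0
  g_2((3, -3)) = -2
Stationarity residual: grad f(x) + sum_i lambda_i a_i = (0, 0)
  -> stationarity OK
Primal feasibility (all g_i <= 0): OK
Dual feasibility (all lambda_i >= 0): FAILS
Complementary slackness (lambda_i * g_i(x) = 0 for all i): OK

Verdict: the first failing condition is dual_feasibility -> dual.

dual


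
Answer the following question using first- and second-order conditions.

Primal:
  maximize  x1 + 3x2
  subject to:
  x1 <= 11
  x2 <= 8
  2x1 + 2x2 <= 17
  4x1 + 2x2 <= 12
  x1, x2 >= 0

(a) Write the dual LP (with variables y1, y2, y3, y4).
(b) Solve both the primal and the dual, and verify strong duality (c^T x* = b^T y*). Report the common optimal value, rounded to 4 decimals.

The standard primal-dual pair for 'max c^T x s.t. A x <= b, x >= 0' is:
  Dual:  min b^T y  s.t.  A^T y >= c,  y >= 0.

So the dual LP is:
  minimize  11y1 + 8y2 + 17y3 + 12y4
  subject to:
    y1 + 2y3 + 4y4 >= 1
    y2 + 2y3 + 2y4 >= 3
    y1, y2, y3, y4 >= 0

Solving the primal: x* = (0, 6).
  primal value c^T x* = 18.
Solving the dual: y* = (0, 0, 0, 1.5).
  dual value b^T y* = 18.
Strong duality: c^T x* = b^T y*. Confirmed.

18


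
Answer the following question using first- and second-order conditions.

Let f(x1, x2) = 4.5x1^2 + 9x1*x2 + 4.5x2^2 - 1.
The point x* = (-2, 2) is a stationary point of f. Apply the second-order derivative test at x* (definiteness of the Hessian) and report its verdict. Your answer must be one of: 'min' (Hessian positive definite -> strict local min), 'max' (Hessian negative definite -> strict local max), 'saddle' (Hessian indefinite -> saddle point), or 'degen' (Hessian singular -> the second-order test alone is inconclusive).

Compute the Hessian H = grad^2 f:
  H = [[9, 9], [9, 9]]
Verify stationarity: grad f(x*) = H x* + g = (0, 0).
Eigenvalues of H: 0, 18.
H has a zero eigenvalue (singular; positive semidefinite but not definite), so H is neither positive definite, negative definite, nor indefinite. The second-order test alone is inconclusive -> degen.
(Indeed, f is constant along the null direction of H through x*, so x* is not a strict local extremum.)

degen


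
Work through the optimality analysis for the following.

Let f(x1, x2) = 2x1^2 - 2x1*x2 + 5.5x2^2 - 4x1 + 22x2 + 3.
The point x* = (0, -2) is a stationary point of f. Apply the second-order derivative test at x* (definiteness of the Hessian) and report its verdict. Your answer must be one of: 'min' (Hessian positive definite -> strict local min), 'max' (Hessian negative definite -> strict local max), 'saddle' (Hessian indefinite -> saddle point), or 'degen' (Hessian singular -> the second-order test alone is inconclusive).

Compute the Hessian H = grad^2 f:
  H = [[4, -2], [-2, 11]]
Verify stationarity: grad f(x*) = H x* + g = (0, 0).
Eigenvalues of H: 3.4689, 11.5311.
Both eigenvalues > 0, so H is positive definite -> x* is a strict local min.

min


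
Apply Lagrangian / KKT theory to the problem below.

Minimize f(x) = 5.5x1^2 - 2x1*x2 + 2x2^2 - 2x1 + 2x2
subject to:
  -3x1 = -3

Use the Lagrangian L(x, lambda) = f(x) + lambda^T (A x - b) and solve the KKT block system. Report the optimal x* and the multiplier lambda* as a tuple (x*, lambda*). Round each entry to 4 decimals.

Form the Lagrangian:
  L(x, lambda) = (1/2) x^T Q x + c^T x + lambda^T (A x - b)
Stationarity (grad_x L = 0): Q x + c + A^T lambda = 0.
Primal feasibility: A x = b.

This gives the KKT block system:
  [ Q   A^T ] [ x     ]   [-c ]
  [ A    0  ] [ lambda ] = [ b ]

Solving the linear system:
  x*      = (1, 0)
  lambda* = (3)
  f(x*)   = 3.5

x* = (1, 0), lambda* = (3)


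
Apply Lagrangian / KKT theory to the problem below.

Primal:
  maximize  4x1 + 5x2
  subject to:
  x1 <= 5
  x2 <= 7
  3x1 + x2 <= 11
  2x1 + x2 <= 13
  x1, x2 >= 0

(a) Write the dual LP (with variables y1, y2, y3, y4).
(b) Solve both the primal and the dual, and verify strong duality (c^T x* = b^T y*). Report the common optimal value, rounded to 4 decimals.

The standard primal-dual pair for 'max c^T x s.t. A x <= b, x >= 0' is:
  Dual:  min b^T y  s.t.  A^T y >= c,  y >= 0.

So the dual LP is:
  minimize  5y1 + 7y2 + 11y3 + 13y4
  subject to:
    y1 + 3y3 + 2y4 >= 4
    y2 + y3 + y4 >= 5
    y1, y2, y3, y4 >= 0

Solving the primal: x* = (1.3333, 7).
  primal value c^T x* = 40.3333.
Solving the dual: y* = (0, 3.6667, 1.3333, 0).
  dual value b^T y* = 40.3333.
Strong duality: c^T x* = b^T y*. Confirmed.

40.3333


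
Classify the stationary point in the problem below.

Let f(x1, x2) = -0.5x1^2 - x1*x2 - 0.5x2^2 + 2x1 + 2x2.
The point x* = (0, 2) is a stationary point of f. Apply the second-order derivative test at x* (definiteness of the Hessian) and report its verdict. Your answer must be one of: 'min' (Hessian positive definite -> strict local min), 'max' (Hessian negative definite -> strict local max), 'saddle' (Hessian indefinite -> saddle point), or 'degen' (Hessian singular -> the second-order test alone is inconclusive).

Compute the Hessian H = grad^2 f:
  H = [[-1, -1], [-1, -1]]
Verify stationarity: grad f(x*) = H x* + g = (0, 0).
Eigenvalues of H: -2, 0.
H has a zero eigenvalue (singular; negative semidefinite but not definite), so H is neither positive definite, negative definite, nor indefinite. The second-order test alone is inconclusive -> degen.
(Indeed, f is constant along the null direction of H through x*, so x* is not a strict local extremum.)

degen


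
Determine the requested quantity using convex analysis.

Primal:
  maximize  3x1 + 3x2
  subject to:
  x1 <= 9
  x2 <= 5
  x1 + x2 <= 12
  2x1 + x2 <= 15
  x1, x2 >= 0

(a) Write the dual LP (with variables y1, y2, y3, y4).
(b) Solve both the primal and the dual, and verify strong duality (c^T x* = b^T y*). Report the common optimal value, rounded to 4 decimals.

The standard primal-dual pair for 'max c^T x s.t. A x <= b, x >= 0' is:
  Dual:  min b^T y  s.t.  A^T y >= c,  y >= 0.

So the dual LP is:
  minimize  9y1 + 5y2 + 12y3 + 15y4
  subject to:
    y1 + y3 + 2y4 >= 3
    y2 + y3 + y4 >= 3
    y1, y2, y3, y4 >= 0

Solving the primal: x* = (5, 5).
  primal value c^T x* = 30.
Solving the dual: y* = (0, 1.5, 0, 1.5).
  dual value b^T y* = 30.
Strong duality: c^T x* = b^T y*. Confirmed.

30


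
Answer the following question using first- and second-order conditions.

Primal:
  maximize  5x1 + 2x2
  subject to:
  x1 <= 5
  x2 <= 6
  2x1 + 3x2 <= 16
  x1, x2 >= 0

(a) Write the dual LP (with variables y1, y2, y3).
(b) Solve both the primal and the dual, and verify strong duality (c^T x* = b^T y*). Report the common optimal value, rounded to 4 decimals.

The standard primal-dual pair for 'max c^T x s.t. A x <= b, x >= 0' is:
  Dual:  min b^T y  s.t.  A^T y >= c,  y >= 0.

So the dual LP is:
  minimize  5y1 + 6y2 + 16y3
  subject to:
    y1 + 2y3 >= 5
    y2 + 3y3 >= 2
    y1, y2, y3 >= 0

Solving the primal: x* = (5, 2).
  primal value c^T x* = 29.
Solving the dual: y* = (3.6667, 0, 0.6667).
  dual value b^T y* = 29.
Strong duality: c^T x* = b^T y*. Confirmed.

29


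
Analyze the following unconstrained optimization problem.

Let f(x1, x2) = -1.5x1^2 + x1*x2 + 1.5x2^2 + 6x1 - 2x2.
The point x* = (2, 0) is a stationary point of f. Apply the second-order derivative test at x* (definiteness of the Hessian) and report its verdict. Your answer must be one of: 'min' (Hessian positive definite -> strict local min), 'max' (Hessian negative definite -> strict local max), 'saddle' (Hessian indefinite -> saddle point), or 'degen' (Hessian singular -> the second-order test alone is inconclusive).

Compute the Hessian H = grad^2 f:
  H = [[-3, 1], [1, 3]]
Verify stationarity: grad f(x*) = H x* + g = (0, 0).
Eigenvalues of H: -3.1623, 3.1623.
Eigenvalues have mixed signs, so H is indefinite -> x* is a saddle point.

saddle


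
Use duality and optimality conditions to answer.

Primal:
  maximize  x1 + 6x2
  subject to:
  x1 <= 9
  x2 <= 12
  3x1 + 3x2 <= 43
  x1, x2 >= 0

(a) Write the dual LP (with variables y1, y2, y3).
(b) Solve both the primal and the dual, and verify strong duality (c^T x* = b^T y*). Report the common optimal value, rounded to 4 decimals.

The standard primal-dual pair for 'max c^T x s.t. A x <= b, x >= 0' is:
  Dual:  min b^T y  s.t.  A^T y >= c,  y >= 0.

So the dual LP is:
  minimize  9y1 + 12y2 + 43y3
  subject to:
    y1 + 3y3 >= 1
    y2 + 3y3 >= 6
    y1, y2, y3 >= 0

Solving the primal: x* = (2.3333, 12).
  primal value c^T x* = 74.3333.
Solving the dual: y* = (0, 5, 0.3333).
  dual value b^T y* = 74.3333.
Strong duality: c^T x* = b^T y*. Confirmed.

74.3333


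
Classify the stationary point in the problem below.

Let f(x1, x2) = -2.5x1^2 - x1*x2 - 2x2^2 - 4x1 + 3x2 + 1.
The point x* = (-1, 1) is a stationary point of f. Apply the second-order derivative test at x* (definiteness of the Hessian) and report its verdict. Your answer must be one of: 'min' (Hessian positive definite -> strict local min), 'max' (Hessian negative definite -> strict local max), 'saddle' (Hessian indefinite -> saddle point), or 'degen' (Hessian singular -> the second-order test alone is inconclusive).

Compute the Hessian H = grad^2 f:
  H = [[-5, -1], [-1, -4]]
Verify stationarity: grad f(x*) = H x* + g = (0, 0).
Eigenvalues of H: -5.618, -3.382.
Both eigenvalues < 0, so H is negative definite -> x* is a strict local max.

max


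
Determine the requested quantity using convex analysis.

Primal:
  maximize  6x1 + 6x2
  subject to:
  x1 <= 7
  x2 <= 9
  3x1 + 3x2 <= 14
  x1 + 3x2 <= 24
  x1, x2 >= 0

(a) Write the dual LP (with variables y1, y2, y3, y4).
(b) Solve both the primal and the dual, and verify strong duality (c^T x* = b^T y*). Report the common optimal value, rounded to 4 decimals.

The standard primal-dual pair for 'max c^T x s.t. A x <= b, x >= 0' is:
  Dual:  min b^T y  s.t.  A^T y >= c,  y >= 0.

So the dual LP is:
  minimize  7y1 + 9y2 + 14y3 + 24y4
  subject to:
    y1 + 3y3 + y4 >= 6
    y2 + 3y3 + 3y4 >= 6
    y1, y2, y3, y4 >= 0

Solving the primal: x* = (4.6667, 0).
  primal value c^T x* = 28.
Solving the dual: y* = (0, 0, 2, 0).
  dual value b^T y* = 28.
Strong duality: c^T x* = b^T y*. Confirmed.

28


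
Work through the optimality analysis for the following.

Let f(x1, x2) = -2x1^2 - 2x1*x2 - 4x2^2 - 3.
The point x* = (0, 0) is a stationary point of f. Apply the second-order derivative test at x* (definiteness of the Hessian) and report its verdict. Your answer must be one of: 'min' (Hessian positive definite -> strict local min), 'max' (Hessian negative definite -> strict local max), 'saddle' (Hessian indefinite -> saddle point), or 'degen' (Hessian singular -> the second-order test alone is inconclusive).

Compute the Hessian H = grad^2 f:
  H = [[-4, -2], [-2, -8]]
Verify stationarity: grad f(x*) = H x* + g = (0, 0).
Eigenvalues of H: -8.8284, -3.1716.
Both eigenvalues < 0, so H is negative definite -> x* is a strict local max.

max


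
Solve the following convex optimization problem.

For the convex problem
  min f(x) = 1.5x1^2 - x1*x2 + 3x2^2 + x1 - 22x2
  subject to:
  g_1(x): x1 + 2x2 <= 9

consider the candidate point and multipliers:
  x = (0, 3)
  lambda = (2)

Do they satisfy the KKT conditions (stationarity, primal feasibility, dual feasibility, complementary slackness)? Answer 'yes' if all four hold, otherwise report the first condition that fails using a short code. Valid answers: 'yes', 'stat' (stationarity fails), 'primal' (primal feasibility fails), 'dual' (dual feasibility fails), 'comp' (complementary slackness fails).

Gradient of f: grad f(x) = Q x + c = (-2, -4)
Constraint values g_i(x) = a_i^T x - b_i:
  g_1((0, 3)) = -3
Stationarity residual: grad f(x) + sum_i lambda_i a_i = (0, 0)
  -> stationarity OK
Primal feasibility (all g_i <= 0): OK
Dual feasibility (all lambda_i >= 0): OK
Complementary slackness (lambda_i * g_i(x) = 0 for all i): FAILS

Verdict: the first failing condition is complementary_slackness -> comp.

comp


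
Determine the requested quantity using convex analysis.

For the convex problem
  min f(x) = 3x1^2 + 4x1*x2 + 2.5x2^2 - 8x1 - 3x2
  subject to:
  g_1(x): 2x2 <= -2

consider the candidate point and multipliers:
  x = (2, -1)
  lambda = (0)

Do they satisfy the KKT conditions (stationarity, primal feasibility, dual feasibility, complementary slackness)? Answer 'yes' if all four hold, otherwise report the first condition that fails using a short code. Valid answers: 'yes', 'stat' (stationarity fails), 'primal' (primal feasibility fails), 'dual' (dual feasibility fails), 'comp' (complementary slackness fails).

Gradient of f: grad f(x) = Q x + c = (0, 0)
Constraint values g_i(x) = a_i^T x - b_i:
  g_1((2, -1)) = 0
Stationarity residual: grad f(x) + sum_i lambda_i a_i = (0, 0)
  -> stationarity OK
Primal feasibility (all g_i <= 0): OK
Dual feasibility (all lambda_i >= 0): OK
Complementary slackness (lambda_i * g_i(x) = 0 for all i): OK

Verdict: yes, KKT holds.

yes


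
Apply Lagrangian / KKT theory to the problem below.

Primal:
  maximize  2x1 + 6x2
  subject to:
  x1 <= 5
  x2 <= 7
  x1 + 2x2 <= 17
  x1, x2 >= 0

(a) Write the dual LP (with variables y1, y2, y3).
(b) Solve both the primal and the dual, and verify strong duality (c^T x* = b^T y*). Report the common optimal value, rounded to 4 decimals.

The standard primal-dual pair for 'max c^T x s.t. A x <= b, x >= 0' is:
  Dual:  min b^T y  s.t.  A^T y >= c,  y >= 0.

So the dual LP is:
  minimize  5y1 + 7y2 + 17y3
  subject to:
    y1 + y3 >= 2
    y2 + 2y3 >= 6
    y1, y2, y3 >= 0

Solving the primal: x* = (3, 7).
  primal value c^T x* = 48.
Solving the dual: y* = (0, 2, 2).
  dual value b^T y* = 48.
Strong duality: c^T x* = b^T y*. Confirmed.

48


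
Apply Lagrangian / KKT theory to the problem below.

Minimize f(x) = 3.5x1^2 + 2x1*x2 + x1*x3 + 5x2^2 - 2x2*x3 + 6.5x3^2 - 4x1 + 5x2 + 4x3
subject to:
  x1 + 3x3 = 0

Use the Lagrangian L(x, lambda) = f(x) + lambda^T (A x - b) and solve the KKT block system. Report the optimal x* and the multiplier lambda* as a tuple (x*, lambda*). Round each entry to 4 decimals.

Form the Lagrangian:
  L(x, lambda) = (1/2) x^T Q x + c^T x + lambda^T (A x - b)
Stationarity (grad_x L = 0): Q x + c + A^T lambda = 0.
Primal feasibility: A x = b.

This gives the KKT block system:
  [ Q   A^T ] [ x     ]   [-c ]
  [ A    0  ] [ lambda ] = [ b ]

Solving the linear system:
  x*      = (0.9434, -0.7516, -0.3145)
  lambda* = (-0.7862)
  f(x*)   = -4.3947

x* = (0.9434, -0.7516, -0.3145), lambda* = (-0.7862)


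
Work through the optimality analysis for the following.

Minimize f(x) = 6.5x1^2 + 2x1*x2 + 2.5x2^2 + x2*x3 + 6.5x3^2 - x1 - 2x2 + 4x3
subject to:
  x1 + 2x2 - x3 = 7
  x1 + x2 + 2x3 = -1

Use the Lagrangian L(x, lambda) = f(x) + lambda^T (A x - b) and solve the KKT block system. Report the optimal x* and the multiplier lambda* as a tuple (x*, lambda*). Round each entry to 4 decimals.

Form the Lagrangian:
  L(x, lambda) = (1/2) x^T Q x + c^T x + lambda^T (A x - b)
Stationarity (grad_x L = 0): Q x + c + A^T lambda = 0.
Primal feasibility: A x = b.

This gives the KKT block system:
  [ Q   A^T ] [ x     ]   [-c ]
  [ A    0  ] [ lambda ] = [ b ]

Solving the linear system:
  x*      = (-0.155, 2.693, -1.769)
  lambda* = (-7.0152, 4.6444)
  f(x*)   = 20.7219

x* = (-0.155, 2.693, -1.769), lambda* = (-7.0152, 4.6444)


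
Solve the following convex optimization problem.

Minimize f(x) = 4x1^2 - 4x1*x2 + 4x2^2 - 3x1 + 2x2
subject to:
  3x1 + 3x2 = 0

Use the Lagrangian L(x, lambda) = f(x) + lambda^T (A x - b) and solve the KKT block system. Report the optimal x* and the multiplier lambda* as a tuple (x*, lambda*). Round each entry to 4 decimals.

Form the Lagrangian:
  L(x, lambda) = (1/2) x^T Q x + c^T x + lambda^T (A x - b)
Stationarity (grad_x L = 0): Q x + c + A^T lambda = 0.
Primal feasibility: A x = b.

This gives the KKT block system:
  [ Q   A^T ] [ x     ]   [-c ]
  [ A    0  ] [ lambda ] = [ b ]

Solving the linear system:
  x*      = (0.2083, -0.2083)
  lambda* = (0.1667)
  f(x*)   = -0.5208

x* = (0.2083, -0.2083), lambda* = (0.1667)


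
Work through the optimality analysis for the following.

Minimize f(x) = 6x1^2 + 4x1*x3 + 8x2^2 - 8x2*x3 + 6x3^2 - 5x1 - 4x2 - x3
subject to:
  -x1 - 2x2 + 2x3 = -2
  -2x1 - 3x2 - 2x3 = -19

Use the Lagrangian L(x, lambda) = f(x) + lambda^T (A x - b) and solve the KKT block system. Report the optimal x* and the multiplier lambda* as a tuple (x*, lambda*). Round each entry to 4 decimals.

Form the Lagrangian:
  L(x, lambda) = (1/2) x^T Q x + c^T x + lambda^T (A x - b)
Stationarity (grad_x L = 0): Q x + c + A^T lambda = 0.
Primal feasibility: A x = b.

This gives the KKT block system:
  [ Q   A^T ] [ x     ]   [-c ]
  [ A    0  ] [ lambda ] = [ b ]

Solving the linear system:
  x*      = (0.9392, 3.6365, 3.1061)
  lambda* = (2.5856, 8.0546)
  f(x*)   = 67.9302

x* = (0.9392, 3.6365, 3.1061), lambda* = (2.5856, 8.0546)


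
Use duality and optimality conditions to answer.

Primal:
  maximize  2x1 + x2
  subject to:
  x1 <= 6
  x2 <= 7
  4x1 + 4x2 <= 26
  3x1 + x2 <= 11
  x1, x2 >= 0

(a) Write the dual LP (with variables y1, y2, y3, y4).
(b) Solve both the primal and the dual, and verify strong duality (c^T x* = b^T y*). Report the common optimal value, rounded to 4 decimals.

The standard primal-dual pair for 'max c^T x s.t. A x <= b, x >= 0' is:
  Dual:  min b^T y  s.t.  A^T y >= c,  y >= 0.

So the dual LP is:
  minimize  6y1 + 7y2 + 26y3 + 11y4
  subject to:
    y1 + 4y3 + 3y4 >= 2
    y2 + 4y3 + y4 >= 1
    y1, y2, y3, y4 >= 0

Solving the primal: x* = (2.25, 4.25).
  primal value c^T x* = 8.75.
Solving the dual: y* = (0, 0, 0.125, 0.5).
  dual value b^T y* = 8.75.
Strong duality: c^T x* = b^T y*. Confirmed.

8.75


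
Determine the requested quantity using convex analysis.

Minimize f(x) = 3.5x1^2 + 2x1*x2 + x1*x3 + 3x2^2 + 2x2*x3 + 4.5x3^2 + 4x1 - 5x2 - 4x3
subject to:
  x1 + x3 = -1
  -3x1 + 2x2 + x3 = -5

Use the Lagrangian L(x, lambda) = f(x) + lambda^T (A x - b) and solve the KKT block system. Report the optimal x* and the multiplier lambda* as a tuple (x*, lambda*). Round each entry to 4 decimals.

Form the Lagrangian:
  L(x, lambda) = (1/2) x^T Q x + c^T x + lambda^T (A x - b)
Stationarity (grad_x L = 0): Q x + c + A^T lambda = 0.
Primal feasibility: A x = b.

This gives the KKT block system:
  [ Q   A^T ] [ x     ]   [-c ]
  [ A    0  ] [ lambda ] = [ b ]

Solving the linear system:
  x*      = (0.5789, -0.8421, -1.5789)
  lambda* = (13.2895, 6.0263)
  f(x*)   = 28.1316

x* = (0.5789, -0.8421, -1.5789), lambda* = (13.2895, 6.0263)


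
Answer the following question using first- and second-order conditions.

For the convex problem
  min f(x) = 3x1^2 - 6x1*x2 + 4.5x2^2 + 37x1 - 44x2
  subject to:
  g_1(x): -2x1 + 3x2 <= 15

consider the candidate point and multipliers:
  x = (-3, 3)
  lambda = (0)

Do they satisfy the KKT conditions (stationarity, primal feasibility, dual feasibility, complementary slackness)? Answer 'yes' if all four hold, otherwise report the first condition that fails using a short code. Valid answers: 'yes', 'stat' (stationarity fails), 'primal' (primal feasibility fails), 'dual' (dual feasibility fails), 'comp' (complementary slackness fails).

Gradient of f: grad f(x) = Q x + c = (1, 1)
Constraint values g_i(x) = a_i^T x - b_i:
  g_1((-3, 3)) = 0
Stationarity residual: grad f(x) + sum_i lambda_i a_i = (1, 1)
  -> stationarity FAILS
Primal feasibility (all g_i <= 0): OK
Dual feasibility (all lambda_i >= 0): OK
Complementary slackness (lambda_i * g_i(x) = 0 for all i): OK

Verdict: the first failing condition is stationarity -> stat.

stat


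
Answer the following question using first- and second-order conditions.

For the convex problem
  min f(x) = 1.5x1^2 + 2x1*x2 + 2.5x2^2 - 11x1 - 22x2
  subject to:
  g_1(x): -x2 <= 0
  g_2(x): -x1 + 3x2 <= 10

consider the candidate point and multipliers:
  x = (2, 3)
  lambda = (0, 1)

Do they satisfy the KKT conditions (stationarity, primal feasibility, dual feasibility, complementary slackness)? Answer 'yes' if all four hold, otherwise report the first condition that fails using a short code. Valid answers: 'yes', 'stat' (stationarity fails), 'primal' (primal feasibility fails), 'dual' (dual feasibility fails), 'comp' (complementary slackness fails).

Gradient of f: grad f(x) = Q x + c = (1, -3)
Constraint values g_i(x) = a_i^T x - b_i:
  g_1((2, 3)) = -3
  g_2((2, 3)) = -3
Stationarity residual: grad f(x) + sum_i lambda_i a_i = (0, 0)
  -> stationarity OK
Primal feasibility (all g_i <= 0): OK
Dual feasibility (all lambda_i >= 0): OK
Complementary slackness (lambda_i * g_i(x) = 0 for all i): FAILS

Verdict: the first failing condition is complementary_slackness -> comp.

comp


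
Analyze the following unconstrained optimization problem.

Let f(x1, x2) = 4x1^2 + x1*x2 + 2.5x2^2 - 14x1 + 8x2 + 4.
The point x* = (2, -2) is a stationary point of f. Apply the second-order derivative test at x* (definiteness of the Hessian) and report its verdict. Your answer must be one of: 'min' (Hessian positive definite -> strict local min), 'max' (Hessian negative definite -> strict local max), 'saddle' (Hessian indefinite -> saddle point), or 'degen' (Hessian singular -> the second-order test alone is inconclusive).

Compute the Hessian H = grad^2 f:
  H = [[8, 1], [1, 5]]
Verify stationarity: grad f(x*) = H x* + g = (0, 0).
Eigenvalues of H: 4.6972, 8.3028.
Both eigenvalues > 0, so H is positive definite -> x* is a strict local min.

min


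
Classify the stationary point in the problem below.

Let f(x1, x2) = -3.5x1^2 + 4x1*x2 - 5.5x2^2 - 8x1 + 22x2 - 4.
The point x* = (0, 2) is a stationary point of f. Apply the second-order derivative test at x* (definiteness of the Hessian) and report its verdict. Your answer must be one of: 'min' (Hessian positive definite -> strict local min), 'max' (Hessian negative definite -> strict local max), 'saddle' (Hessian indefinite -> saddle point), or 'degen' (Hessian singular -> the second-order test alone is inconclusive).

Compute the Hessian H = grad^2 f:
  H = [[-7, 4], [4, -11]]
Verify stationarity: grad f(x*) = H x* + g = (0, 0).
Eigenvalues of H: -13.4721, -4.5279.
Both eigenvalues < 0, so H is negative definite -> x* is a strict local max.

max


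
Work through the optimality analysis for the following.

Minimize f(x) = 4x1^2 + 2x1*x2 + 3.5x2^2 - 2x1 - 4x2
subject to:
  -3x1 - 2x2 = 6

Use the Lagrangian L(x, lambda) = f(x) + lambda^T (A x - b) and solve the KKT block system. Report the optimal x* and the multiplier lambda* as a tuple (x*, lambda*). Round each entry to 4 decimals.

Form the Lagrangian:
  L(x, lambda) = (1/2) x^T Q x + c^T x + lambda^T (A x - b)
Stationarity (grad_x L = 0): Q x + c + A^T lambda = 0.
Primal feasibility: A x = b.

This gives the KKT block system:
  [ Q   A^T ] [ x     ]   [-c ]
  [ A    0  ] [ lambda ] = [ b ]

Solving the linear system:
  x*      = (-1.662, -0.507)
  lambda* = (-5.4366)
  f(x*)   = 18.9859

x* = (-1.662, -0.507), lambda* = (-5.4366)


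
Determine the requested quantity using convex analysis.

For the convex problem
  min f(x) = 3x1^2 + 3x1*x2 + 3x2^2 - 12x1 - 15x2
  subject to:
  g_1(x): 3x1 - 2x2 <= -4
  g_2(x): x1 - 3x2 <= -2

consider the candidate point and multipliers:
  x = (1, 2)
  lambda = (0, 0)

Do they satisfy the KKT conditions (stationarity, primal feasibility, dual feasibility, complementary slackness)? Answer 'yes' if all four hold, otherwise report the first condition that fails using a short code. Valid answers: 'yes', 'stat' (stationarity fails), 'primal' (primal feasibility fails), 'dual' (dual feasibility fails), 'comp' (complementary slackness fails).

Gradient of f: grad f(x) = Q x + c = (0, 0)
Constraint values g_i(x) = a_i^T x - b_i:
  g_1((1, 2)) = 3
  g_2((1, 2)) = -3
Stationarity residual: grad f(x) + sum_i lambda_i a_i = (0, 0)
  -> stationarity OK
Primal feasibility (all g_i <= 0): FAILS
Dual feasibility (all lambda_i >= 0): OK
Complementary slackness (lambda_i * g_i(x) = 0 for all i): OK

Verdict: the first failing condition is primal_feasibility -> primal.

primal


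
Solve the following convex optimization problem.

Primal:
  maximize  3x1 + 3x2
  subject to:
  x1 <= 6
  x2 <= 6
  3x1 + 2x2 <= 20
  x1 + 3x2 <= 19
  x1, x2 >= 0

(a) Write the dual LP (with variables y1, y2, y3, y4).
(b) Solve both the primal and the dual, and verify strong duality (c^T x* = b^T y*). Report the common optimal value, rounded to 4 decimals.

The standard primal-dual pair for 'max c^T x s.t. A x <= b, x >= 0' is:
  Dual:  min b^T y  s.t.  A^T y >= c,  y >= 0.

So the dual LP is:
  minimize  6y1 + 6y2 + 20y3 + 19y4
  subject to:
    y1 + 3y3 + y4 >= 3
    y2 + 2y3 + 3y4 >= 3
    y1, y2, y3, y4 >= 0

Solving the primal: x* = (3.1429, 5.2857).
  primal value c^T x* = 25.2857.
Solving the dual: y* = (0, 0, 0.8571, 0.4286).
  dual value b^T y* = 25.2857.
Strong duality: c^T x* = b^T y*. Confirmed.

25.2857


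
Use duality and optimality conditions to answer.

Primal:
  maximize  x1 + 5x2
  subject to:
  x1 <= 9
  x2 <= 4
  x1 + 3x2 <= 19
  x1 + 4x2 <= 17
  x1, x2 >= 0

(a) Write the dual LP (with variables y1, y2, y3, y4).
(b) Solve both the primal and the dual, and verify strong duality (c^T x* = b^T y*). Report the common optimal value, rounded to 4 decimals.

The standard primal-dual pair for 'max c^T x s.t. A x <= b, x >= 0' is:
  Dual:  min b^T y  s.t.  A^T y >= c,  y >= 0.

So the dual LP is:
  minimize  9y1 + 4y2 + 19y3 + 17y4
  subject to:
    y1 + y3 + y4 >= 1
    y2 + 3y3 + 4y4 >= 5
    y1, y2, y3, y4 >= 0

Solving the primal: x* = (1, 4).
  primal value c^T x* = 21.
Solving the dual: y* = (0, 1, 0, 1).
  dual value b^T y* = 21.
Strong duality: c^T x* = b^T y*. Confirmed.

21


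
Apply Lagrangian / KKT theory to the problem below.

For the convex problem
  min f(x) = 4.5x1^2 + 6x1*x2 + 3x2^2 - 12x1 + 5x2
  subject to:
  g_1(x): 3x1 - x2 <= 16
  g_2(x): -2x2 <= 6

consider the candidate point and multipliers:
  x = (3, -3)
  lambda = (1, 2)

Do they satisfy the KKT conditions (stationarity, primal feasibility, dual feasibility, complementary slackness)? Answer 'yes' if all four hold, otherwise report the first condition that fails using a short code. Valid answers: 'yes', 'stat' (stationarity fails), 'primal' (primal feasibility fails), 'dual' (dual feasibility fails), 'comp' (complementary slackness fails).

Gradient of f: grad f(x) = Q x + c = (-3, 5)
Constraint values g_i(x) = a_i^T x - b_i:
  g_1((3, -3)) = -4
  g_2((3, -3)) = 0
Stationarity residual: grad f(x) + sum_i lambda_i a_i = (0, 0)
  -> stationarity OK
Primal feasibility (all g_i <= 0): OK
Dual feasibility (all lambda_i >= 0): OK
Complementary slackness (lambda_i * g_i(x) = 0 for all i): FAILS

Verdict: the first failing condition is complementary_slackness -> comp.

comp


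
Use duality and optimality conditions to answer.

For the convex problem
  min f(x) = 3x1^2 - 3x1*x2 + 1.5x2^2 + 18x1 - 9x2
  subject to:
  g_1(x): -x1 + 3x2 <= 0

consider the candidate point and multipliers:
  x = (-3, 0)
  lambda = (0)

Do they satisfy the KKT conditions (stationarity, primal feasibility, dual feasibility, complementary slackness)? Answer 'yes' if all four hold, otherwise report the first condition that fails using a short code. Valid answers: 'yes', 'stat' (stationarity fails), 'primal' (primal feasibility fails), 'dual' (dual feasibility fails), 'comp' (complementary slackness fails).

Gradient of f: grad f(x) = Q x + c = (0, 0)
Constraint values g_i(x) = a_i^T x - b_i:
  g_1((-3, 0)) = 3
Stationarity residual: grad f(x) + sum_i lambda_i a_i = (0, 0)
  -> stationarity OK
Primal feasibility (all g_i <= 0): FAILS
Dual feasibility (all lambda_i >= 0): OK
Complementary slackness (lambda_i * g_i(x) = 0 for all i): OK

Verdict: the first failing condition is primal_feasibility -> primal.

primal


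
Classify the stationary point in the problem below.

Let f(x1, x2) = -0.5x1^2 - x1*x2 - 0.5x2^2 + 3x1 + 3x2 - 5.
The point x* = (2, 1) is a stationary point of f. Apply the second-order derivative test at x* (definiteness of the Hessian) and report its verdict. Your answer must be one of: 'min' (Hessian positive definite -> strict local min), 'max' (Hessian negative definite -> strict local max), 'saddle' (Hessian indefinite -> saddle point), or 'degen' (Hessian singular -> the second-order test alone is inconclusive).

Compute the Hessian H = grad^2 f:
  H = [[-1, -1], [-1, -1]]
Verify stationarity: grad f(x*) = H x* + g = (0, 0).
Eigenvalues of H: -2, 0.
H has a zero eigenvalue (singular; negative semidefinite but not definite), so H is neither positive definite, negative definite, nor indefinite. The second-order test alone is inconclusive -> degen.
(Indeed, f is constant along the null direction of H through x*, so x* is not a strict local extremum.)

degen


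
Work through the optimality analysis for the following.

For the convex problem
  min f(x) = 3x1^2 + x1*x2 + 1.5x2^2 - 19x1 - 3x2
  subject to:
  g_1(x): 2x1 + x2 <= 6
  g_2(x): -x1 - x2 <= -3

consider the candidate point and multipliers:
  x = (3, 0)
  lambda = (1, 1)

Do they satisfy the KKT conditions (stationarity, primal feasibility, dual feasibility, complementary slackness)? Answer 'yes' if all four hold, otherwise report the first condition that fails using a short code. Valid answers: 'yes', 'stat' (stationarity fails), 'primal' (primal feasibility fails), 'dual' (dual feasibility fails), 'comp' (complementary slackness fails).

Gradient of f: grad f(x) = Q x + c = (-1, 0)
Constraint values g_i(x) = a_i^T x - b_i:
  g_1((3, 0)) = 0
  g_2((3, 0)) = 0
Stationarity residual: grad f(x) + sum_i lambda_i a_i = (0, 0)
  -> stationarity OK
Primal feasibility (all g_i <= 0): OK
Dual feasibility (all lambda_i >= 0): OK
Complementary slackness (lambda_i * g_i(x) = 0 for all i): OK

Verdict: yes, KKT holds.

yes


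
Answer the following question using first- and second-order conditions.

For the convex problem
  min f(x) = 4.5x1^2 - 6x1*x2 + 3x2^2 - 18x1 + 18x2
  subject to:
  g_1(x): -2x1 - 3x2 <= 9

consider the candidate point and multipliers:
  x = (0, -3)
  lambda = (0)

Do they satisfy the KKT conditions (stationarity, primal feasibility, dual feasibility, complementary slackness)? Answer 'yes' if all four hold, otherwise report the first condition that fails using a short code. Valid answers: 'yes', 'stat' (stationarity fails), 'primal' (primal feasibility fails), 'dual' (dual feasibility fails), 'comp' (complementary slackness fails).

Gradient of f: grad f(x) = Q x + c = (0, 0)
Constraint values g_i(x) = a_i^T x - b_i:
  g_1((0, -3)) = 0
Stationarity residual: grad f(x) + sum_i lambda_i a_i = (0, 0)
  -> stationarity OK
Primal feasibility (all g_i <= 0): OK
Dual feasibility (all lambda_i >= 0): OK
Complementary slackness (lambda_i * g_i(x) = 0 for all i): OK

Verdict: yes, KKT holds.

yes


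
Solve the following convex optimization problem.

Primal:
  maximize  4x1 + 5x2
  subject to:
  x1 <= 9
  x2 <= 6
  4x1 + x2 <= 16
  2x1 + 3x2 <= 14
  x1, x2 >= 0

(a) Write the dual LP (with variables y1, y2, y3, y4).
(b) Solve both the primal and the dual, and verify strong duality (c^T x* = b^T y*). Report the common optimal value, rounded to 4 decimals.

The standard primal-dual pair for 'max c^T x s.t. A x <= b, x >= 0' is:
  Dual:  min b^T y  s.t.  A^T y >= c,  y >= 0.

So the dual LP is:
  minimize  9y1 + 6y2 + 16y3 + 14y4
  subject to:
    y1 + 4y3 + 2y4 >= 4
    y2 + y3 + 3y4 >= 5
    y1, y2, y3, y4 >= 0

Solving the primal: x* = (3.4, 2.4).
  primal value c^T x* = 25.6.
Solving the dual: y* = (0, 0, 0.2, 1.6).
  dual value b^T y* = 25.6.
Strong duality: c^T x* = b^T y*. Confirmed.

25.6


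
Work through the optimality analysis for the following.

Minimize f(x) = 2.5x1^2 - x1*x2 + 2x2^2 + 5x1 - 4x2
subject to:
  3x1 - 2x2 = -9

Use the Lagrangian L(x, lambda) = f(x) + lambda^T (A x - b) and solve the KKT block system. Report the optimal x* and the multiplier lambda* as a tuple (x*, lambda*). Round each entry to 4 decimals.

Form the Lagrangian:
  L(x, lambda) = (1/2) x^T Q x + c^T x + lambda^T (A x - b)
Stationarity (grad_x L = 0): Q x + c + A^T lambda = 0.
Primal feasibility: A x = b.

This gives the KKT block system:
  [ Q   A^T ] [ x     ]   [-c ]
  [ A    0  ] [ lambda ] = [ b ]

Solving the linear system:
  x*      = (-1.9545, 1.5682)
  lambda* = (2.1136)
  f(x*)   = 1.4886

x* = (-1.9545, 1.5682), lambda* = (2.1136)


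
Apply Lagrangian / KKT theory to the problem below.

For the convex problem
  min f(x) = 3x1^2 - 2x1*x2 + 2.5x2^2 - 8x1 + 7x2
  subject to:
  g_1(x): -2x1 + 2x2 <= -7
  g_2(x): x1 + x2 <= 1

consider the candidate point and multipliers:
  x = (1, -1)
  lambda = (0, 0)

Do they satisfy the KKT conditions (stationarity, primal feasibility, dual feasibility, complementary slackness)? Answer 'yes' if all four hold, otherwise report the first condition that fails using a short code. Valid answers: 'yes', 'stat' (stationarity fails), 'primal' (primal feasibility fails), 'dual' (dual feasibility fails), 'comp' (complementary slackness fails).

Gradient of f: grad f(x) = Q x + c = (0, 0)
Constraint values g_i(x) = a_i^T x - b_i:
  g_1((1, -1)) = 3
  g_2((1, -1)) = -1
Stationarity residual: grad f(x) + sum_i lambda_i a_i = (0, 0)
  -> stationarity OK
Primal feasibility (all g_i <= 0): FAILS
Dual feasibility (all lambda_i >= 0): OK
Complementary slackness (lambda_i * g_i(x) = 0 for all i): OK

Verdict: the first failing condition is primal_feasibility -> primal.

primal


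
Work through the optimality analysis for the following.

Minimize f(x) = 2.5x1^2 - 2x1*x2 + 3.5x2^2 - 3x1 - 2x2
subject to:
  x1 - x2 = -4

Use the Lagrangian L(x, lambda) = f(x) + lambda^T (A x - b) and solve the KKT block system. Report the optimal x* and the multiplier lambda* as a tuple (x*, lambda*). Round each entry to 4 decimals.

Form the Lagrangian:
  L(x, lambda) = (1/2) x^T Q x + c^T x + lambda^T (A x - b)
Stationarity (grad_x L = 0): Q x + c + A^T lambda = 0.
Primal feasibility: A x = b.

This gives the KKT block system:
  [ Q   A^T ] [ x     ]   [-c ]
  [ A    0  ] [ lambda ] = [ b ]

Solving the linear system:
  x*      = (-1.875, 2.125)
  lambda* = (16.625)
  f(x*)   = 33.9375

x* = (-1.875, 2.125), lambda* = (16.625)


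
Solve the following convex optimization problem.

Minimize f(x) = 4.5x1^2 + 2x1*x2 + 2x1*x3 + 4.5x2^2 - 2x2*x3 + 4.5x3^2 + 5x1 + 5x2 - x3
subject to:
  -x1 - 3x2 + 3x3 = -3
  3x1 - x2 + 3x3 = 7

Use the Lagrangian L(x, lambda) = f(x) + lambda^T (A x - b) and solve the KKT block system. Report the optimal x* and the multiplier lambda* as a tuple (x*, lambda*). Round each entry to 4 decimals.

Form the Lagrangian:
  L(x, lambda) = (1/2) x^T Q x + c^T x + lambda^T (A x - b)
Stationarity (grad_x L = 0): Q x + c + A^T lambda = 0.
Primal feasibility: A x = b.

This gives the KKT block system:
  [ Q   A^T ] [ x     ]   [-c ]
  [ A    0  ] [ lambda ] = [ b ]

Solving the linear system:
  x*      = (2.4444, 0.1111, -0.0741)
  lambda* = (6.0185, -7.0185)
  f(x*)   = 40.0185

x* = (2.4444, 0.1111, -0.0741), lambda* = (6.0185, -7.0185)
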